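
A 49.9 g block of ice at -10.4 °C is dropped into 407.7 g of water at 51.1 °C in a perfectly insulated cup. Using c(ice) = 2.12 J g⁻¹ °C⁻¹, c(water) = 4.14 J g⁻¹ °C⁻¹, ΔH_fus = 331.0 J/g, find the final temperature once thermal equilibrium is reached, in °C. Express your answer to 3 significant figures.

Heat to bring ice to 0 °C and melt it: q₁ = 49.9×2.12×10.4 + 49.9×331.0 = 17617 J
Heat the water can supply cooling to 0 °C: 407.7×4.14×51.1 = 86250.6 J > q₁, so all ice melts.
Energy balance: 407.7×4.14×(51.1 − T) = 17617 + 49.9×4.14×(T − 0)
1687.878(51.1 − T) = 17617 + 206.586 T
86250.6 − 17617 = 1894.464 T
T = 68633.6 / 1894.464 = 36.23 °C

T_f = 36.2 °C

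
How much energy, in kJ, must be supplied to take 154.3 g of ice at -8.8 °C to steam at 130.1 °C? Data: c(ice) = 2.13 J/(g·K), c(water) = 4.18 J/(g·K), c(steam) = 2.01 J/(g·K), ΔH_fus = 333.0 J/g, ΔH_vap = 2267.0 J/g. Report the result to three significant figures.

q1 (heat ice -8.8→0.0 °C): 154.3 × 2.13 × 8.8 = 2892 J
q2 (melt at 0 °C): 154.3 × 333.0 = 51382 J
q3 (heat water 0.0→100.0 °C): 154.3 × 4.18 × 100.0 = 64497 J
q4 (vaporize at 100 °C): 154.3 × 2267.0 = 349798 J
q5 (heat steam 100.0→130.1 °C): 154.3 × 2.01 × 30.1 = 9335 J
Total: 2892 + 51382 + 64497 + 349798 + 9335 = 477904 J = 478 kJ

q = 478 kJ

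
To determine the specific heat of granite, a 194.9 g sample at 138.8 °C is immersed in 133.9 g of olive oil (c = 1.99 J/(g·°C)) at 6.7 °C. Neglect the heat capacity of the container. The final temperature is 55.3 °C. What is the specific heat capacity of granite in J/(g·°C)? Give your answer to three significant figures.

q_gained = (133.9 × 1.99) × (55.3 − 6.7) = 12950 J
q_lost = 194.9 × c × (138.8 − 55.3) = 16274.15 c
Set equal: c = 12950 / 16274.15 = 0.796 J/(g·°C)

c = 0.796 J/(g·°C)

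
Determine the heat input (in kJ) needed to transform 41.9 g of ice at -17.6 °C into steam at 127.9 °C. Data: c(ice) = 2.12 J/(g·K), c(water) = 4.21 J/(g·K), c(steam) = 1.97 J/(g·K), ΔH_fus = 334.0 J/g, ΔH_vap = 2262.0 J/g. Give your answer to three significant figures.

q = 130 kJ

q1 (heat ice -17.6→0.0 °C): 41.9 × 2.12 × 17.6 = 1563 J
q2 (melt at 0 °C): 41.9 × 334.0 = 13995 J
q3 (heat water 0.0→100.0 °C): 41.9 × 4.21 × 100.0 = 17640 J
q4 (vaporize at 100 °C): 41.9 × 2262.0 = 94778 J
q5 (heat steam 100.0→127.9 °C): 41.9 × 1.97 × 27.9 = 2303 J
Total: 1563 + 13995 + 17640 + 94778 + 2303 = 130279 J = 130 kJ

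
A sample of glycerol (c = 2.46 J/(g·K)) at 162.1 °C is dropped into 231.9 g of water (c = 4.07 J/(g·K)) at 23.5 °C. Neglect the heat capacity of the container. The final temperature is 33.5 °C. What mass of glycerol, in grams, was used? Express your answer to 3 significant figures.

q_gained = (231.9 × 4.07) × (33.5 − 23.5) = 9438 J
q_lost = m × 2.46 × (162.1 − 33.5) = 316.356 m
m = 9438 / 316.356 = 29.8 g

m = 29.8 g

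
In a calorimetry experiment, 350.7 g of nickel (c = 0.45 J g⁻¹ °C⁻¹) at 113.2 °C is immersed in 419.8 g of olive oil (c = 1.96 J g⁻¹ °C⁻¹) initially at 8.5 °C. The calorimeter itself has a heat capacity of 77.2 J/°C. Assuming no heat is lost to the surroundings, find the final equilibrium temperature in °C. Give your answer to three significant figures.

Heat lost by nickel = heat gained by olive oil + calorimeter.
(350.7)(0.45)(113.2 − T) = [(419.8)(1.96) + 77.2](T − 8.5)
157.815 (113.2 − T) = 900.008 (T − 8.5)
17865 − 157.815 T = 900.008 T − 7650.1
25515.1 = 1057.823 T
T = 24.12 °C

T_f = 24.1 °C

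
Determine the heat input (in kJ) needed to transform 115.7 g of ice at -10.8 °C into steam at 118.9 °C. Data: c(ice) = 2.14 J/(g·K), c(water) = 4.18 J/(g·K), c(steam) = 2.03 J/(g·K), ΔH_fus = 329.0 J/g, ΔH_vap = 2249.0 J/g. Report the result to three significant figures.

q = 354 kJ

q1 (heat ice -10.8→0.0 °C): 115.7 × 2.14 × 10.8 = 2674 J
q2 (melt at 0 °C): 115.7 × 329.0 = 38065 J
q3 (heat water 0.0→100.0 °C): 115.7 × 4.18 × 100.0 = 48363 J
q4 (vaporize at 100 °C): 115.7 × 2249.0 = 260209 J
q5 (heat steam 100.0→118.9 °C): 115.7 × 2.03 × 18.9 = 4439 J
Total: 2674 + 38065 + 48363 + 260209 + 4439 = 353750 J = 354 kJ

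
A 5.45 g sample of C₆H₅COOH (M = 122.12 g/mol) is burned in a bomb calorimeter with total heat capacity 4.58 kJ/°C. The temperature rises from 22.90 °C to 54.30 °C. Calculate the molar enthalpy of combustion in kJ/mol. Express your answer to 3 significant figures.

ΔT = 54.30 − 22.90 = 31.40 °C
q_cal = C_cal × ΔT = 4.58 × 31.40 = 143.812 kJ
n = 5.45 / 122.12 = 0.04463 mol
q_rxn = −q_cal = -143.812 kJ
ΔH = -143.812 / 0.04463 = -3222 kJ/mol

ΔH = -3220 kJ/mol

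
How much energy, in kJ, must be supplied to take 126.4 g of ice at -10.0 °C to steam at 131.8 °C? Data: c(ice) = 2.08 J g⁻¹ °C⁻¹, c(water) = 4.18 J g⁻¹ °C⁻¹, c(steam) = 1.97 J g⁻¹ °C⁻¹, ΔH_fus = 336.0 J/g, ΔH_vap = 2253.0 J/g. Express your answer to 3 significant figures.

q = 391 kJ

q1 (heat ice -10.0→0.0 °C): 126.4 × 2.08 × 10.0 = 2629 J
q2 (melt at 0 °C): 126.4 × 336.0 = 42470 J
q3 (heat water 0.0→100.0 °C): 126.4 × 4.18 × 100.0 = 52835 J
q4 (vaporize at 100 °C): 126.4 × 2253.0 = 284779 J
q5 (heat steam 100.0→131.8 °C): 126.4 × 1.97 × 31.8 = 7918 J
Total: 2629 + 42470 + 52835 + 284779 + 7918 = 390631 J = 391 kJ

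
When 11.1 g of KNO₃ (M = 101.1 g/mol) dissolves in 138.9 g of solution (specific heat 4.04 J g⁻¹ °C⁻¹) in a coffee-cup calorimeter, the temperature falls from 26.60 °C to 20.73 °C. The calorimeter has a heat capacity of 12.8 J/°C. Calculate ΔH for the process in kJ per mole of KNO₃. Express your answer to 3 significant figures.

|ΔT| = |20.73 − 26.60| = 5.87 °C
|q_surr| = (138.9 × 4.04 + 12.8) × 5.87 = 573.956 × 5.87 = 3369 J
n(KNO₃) = 11.1 / 101.1 = 0.1098 mol
Temperature fell, so q_rxn = +|q_surr| = 3.369 kJ
ΔH = q_rxn / n = 30.68 kJ/mol

ΔH = 30.7 kJ/mol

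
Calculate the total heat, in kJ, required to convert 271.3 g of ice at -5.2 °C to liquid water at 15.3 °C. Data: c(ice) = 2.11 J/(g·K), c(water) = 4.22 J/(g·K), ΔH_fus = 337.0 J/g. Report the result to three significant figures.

q = 112 kJ

q1 (heat ice -5.2→0.0 °C): 271.3 × 2.11 × 5.2 = 2977 J
q2 (melt at 0 °C): 271.3 × 337.0 = 91428 J
q3 (heat water 0.0→15.3 °C): 271.3 × 4.22 × 15.3 = 17517 J
Total: 2977 + 91428 + 17517 = 111922 J = 112 kJ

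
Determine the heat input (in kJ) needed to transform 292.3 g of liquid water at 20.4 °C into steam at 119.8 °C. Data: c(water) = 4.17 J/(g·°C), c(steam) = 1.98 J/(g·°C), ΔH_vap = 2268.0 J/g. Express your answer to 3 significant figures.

q1 (heat water 20.4→100.0 °C): 292.3 × 4.17 × 79.6 = 97024 J
q2 (vaporize at 100 °C): 292.3 × 2268.0 = 662936 J
q3 (heat steam 100.0→119.8 °C): 292.3 × 1.98 × 19.8 = 11459 J
Total: 97024 + 662936 + 11459 = 771419 J = 771 kJ

q = 771 kJ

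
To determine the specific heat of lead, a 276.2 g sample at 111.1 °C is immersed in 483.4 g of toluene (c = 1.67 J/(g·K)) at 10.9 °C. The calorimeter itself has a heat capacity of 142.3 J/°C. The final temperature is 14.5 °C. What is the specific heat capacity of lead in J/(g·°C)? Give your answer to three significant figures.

c = 0.128 J/(g·°C)

q_gained = (483.4 × 1.67 + 142.3) × (14.5 − 10.9) = 3418 J
q_lost = 276.2 × c × (111.1 − 14.5) = 26680.92 c
Set equal: c = 3418 / 26680.92 = 0.128 J/(g·°C)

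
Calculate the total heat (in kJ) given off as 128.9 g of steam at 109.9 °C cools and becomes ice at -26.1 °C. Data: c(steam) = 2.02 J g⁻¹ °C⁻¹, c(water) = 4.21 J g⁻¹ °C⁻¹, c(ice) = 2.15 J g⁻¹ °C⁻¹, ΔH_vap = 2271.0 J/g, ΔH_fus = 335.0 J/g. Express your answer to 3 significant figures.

q = 400 kJ

q1 (cool steam 109.9→100 °C): 128.9 × 2.02 × 9.9 = 2578 J
q2 (condense at 100 °C): 128.9 × 2271.0 = 292732 J
q3 (cool water 100→0 °C): 128.9 × 4.21 × 100.0 = 54267 J
q4 (freeze at 0 °C): 128.9 × 335.0 = 43182 J
q5 (cool ice 0→-26.1 °C): 128.9 × 2.15 × 26.1 = 7233 J
Total: 2578 + 292732 + 54267 + 43182 + 7233 = 399992 J = 400 kJ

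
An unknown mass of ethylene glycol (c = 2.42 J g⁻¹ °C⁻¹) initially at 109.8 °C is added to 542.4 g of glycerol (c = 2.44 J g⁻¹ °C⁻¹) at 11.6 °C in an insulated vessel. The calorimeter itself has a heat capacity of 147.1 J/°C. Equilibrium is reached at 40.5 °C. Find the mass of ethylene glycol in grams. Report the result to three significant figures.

q_gained = (542.4 × 2.44 + 147.1) × (40.5 − 11.6) = 42500 J
q_lost = m × 2.42 × (109.8 − 40.5) = 167.706 m
m = 42500 / 167.706 = 253 g

m = 253 g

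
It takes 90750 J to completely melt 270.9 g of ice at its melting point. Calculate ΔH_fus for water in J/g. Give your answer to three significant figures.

ΔH_fus = 335 J/g

ΔH_fus = q / m = 90750 / 270.9 = 335 J/g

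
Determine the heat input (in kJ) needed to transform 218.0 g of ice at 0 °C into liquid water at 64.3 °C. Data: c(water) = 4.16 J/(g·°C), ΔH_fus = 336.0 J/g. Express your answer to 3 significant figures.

q1 (melt at 0 °C): 218.0 × 336.0 = 73248 J
q2 (heat water 0.0→64.3 °C): 218.0 × 4.16 × 64.3 = 58312 J
Total: 73248 + 58312 = 131560 J = 132 kJ

q = 132 kJ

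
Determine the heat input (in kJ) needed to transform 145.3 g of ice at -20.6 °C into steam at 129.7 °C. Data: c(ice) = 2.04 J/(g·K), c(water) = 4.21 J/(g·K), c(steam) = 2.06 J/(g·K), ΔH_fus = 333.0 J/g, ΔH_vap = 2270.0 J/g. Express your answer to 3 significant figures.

q1 (heat ice -20.6→0.0 °C): 145.3 × 2.04 × 20.6 = 6106 J
q2 (melt at 0 °C): 145.3 × 333.0 = 48385 J
q3 (heat water 0.0→100.0 °C): 145.3 × 4.21 × 100.0 = 61171 J
q4 (vaporize at 100 °C): 145.3 × 2270.0 = 329831 J
q5 (heat steam 100.0→129.7 °C): 145.3 × 2.06 × 29.7 = 8890 J
Total: 6106 + 48385 + 61171 + 329831 + 8890 = 454383 J = 454 kJ

q = 454 kJ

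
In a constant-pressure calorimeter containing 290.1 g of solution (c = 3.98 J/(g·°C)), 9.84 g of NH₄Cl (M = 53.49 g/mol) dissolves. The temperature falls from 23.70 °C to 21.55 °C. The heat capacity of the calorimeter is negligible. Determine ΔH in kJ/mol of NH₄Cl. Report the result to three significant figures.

ΔH = 13.5 kJ/mol

|ΔT| = |21.55 − 23.70| = 2.15 °C
|q_surr| = (290.1 × 3.98) × 2.15 = 1154.598 × 2.15 = 2482 J
n(NH₄Cl) = 9.84 / 53.49 = 0.1840 mol
Temperature fell, so q_rxn = +|q_surr| = 2.482 kJ
ΔH = q_rxn / n = 13.49 kJ/mol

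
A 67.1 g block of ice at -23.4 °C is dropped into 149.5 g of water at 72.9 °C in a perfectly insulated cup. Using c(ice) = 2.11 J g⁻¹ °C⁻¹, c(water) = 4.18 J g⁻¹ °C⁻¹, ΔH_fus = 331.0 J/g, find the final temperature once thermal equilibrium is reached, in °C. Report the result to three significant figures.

T_f = 22.1 °C

Heat to bring ice to 0 °C and melt it: q₁ = 67.1×2.11×23.4 + 67.1×331.0 = 25523 J
Heat the water can supply cooling to 0 °C: 149.5×4.18×72.9 = 45555.9 J > q₁, so all ice melts.
Energy balance: 149.5×4.18×(72.9 − T) = 25523 + 67.1×4.18×(T − 0)
624.91(72.9 − T) = 25523 + 280.478 T
45555.9 − 25523 = 905.388 T
T = 20032.9 / 905.388 = 22.13 °C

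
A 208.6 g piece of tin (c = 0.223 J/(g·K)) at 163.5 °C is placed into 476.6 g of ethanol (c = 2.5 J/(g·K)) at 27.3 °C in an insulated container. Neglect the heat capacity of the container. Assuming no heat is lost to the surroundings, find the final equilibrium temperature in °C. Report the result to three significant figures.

Heat lost by tin = heat gained by ethanol.
(208.6)(0.223)(163.5 − T) = (476.6)(2.5)(T − 27.3)
46.5178 (163.5 − T) = 1191.5 (T − 27.3)
7605.7 − 46.5178 T = 1191.5 T − 32528
40133.7 = 1238.0178 T
T = 32.42 °C

T_f = 32.4 °C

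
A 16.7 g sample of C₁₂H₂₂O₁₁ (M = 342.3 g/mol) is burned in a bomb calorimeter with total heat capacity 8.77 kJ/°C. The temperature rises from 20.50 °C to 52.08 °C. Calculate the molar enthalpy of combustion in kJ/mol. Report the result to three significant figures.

ΔH = -5680 kJ/mol

ΔT = 52.08 − 20.50 = 31.58 °C
q_cal = C_cal × ΔT = 8.77 × 31.58 = 276.9566 kJ
n = 16.7 / 342.3 = 0.04879 mol
q_rxn = −q_cal = -276.9566 kJ
ΔH = -276.9566 / 0.04879 = -5677 kJ/mol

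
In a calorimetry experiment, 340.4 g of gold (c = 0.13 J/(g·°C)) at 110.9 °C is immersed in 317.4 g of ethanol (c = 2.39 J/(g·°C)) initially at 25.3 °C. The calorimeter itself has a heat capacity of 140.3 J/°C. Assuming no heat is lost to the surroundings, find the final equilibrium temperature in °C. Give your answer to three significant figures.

T_f = 29.3 °C

Heat lost by gold = heat gained by ethanol + calorimeter.
(340.4)(0.13)(110.9 − T) = [(317.4)(2.39) + 140.3](T − 25.3)
44.252 (110.9 − T) = 898.886 (T − 25.3)
4907.5 − 44.252 T = 898.886 T − 22742
27649.5 = 943.138 T
T = 29.32 °C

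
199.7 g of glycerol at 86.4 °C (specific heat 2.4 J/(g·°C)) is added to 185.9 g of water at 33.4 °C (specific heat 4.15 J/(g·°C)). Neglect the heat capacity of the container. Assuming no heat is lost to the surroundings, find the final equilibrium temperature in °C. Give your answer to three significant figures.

T_f = 53.7 °C

Heat lost by glycerol = heat gained by water.
(199.7)(2.4)(86.4 − T) = (185.9)(4.15)(T − 33.4)
479.28 (86.4 − T) = 771.485 (T − 33.4)
41410 − 479.28 T = 771.485 T − 25768
67178 = 1250.765 T
T = 53.71 °C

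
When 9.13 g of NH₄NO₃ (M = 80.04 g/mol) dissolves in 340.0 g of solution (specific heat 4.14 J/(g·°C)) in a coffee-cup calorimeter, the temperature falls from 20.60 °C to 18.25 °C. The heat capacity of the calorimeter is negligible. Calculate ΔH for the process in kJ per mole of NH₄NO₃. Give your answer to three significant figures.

|ΔT| = |18.25 − 20.60| = 2.35 °C
|q_surr| = (340.0 × 4.14) × 2.35 = 1407.6 × 2.35 = 3308 J
n(NH₄NO₃) = 9.13 / 80.04 = 0.1141 mol
Temperature fell, so q_rxn = +|q_surr| = 3.308 kJ
ΔH = q_rxn / n = 28.99 kJ/mol

ΔH = 29.0 kJ/mol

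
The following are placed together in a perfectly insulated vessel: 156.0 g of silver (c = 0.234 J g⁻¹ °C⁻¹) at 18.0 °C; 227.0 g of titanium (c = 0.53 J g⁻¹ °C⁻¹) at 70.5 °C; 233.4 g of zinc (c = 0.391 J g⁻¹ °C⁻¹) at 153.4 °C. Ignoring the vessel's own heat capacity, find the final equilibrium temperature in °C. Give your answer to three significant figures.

T_f = 93.3 °C

Σ mᵢcᵢ(T − Tᵢ) = 0  ⇒  T = Σ mᵢcᵢTᵢ / Σ mᵢcᵢ
Σ mᵢcᵢ = 156.0×0.234 + 227.0×0.53 + 233.4×0.391 = 248.0734
Σ mᵢcᵢTᵢ = 36.504×18.0 + 120.31×70.5 + 91.2594×153.4 = 23138
T = 23138 / 248.0734 = 93.27 °C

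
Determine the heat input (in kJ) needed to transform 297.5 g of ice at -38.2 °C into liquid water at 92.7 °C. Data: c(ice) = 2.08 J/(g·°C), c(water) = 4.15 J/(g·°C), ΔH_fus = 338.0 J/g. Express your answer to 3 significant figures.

q1 (heat ice -38.2→0.0 °C): 297.5 × 2.08 × 38.2 = 23638 J
q2 (melt at 0 °C): 297.5 × 338.0 = 100555 J
q3 (heat water 0.0→92.7 °C): 297.5 × 4.15 × 92.7 = 114450 J
Total: 23638 + 100555 + 114450 = 238643 J = 239 kJ

q = 239 kJ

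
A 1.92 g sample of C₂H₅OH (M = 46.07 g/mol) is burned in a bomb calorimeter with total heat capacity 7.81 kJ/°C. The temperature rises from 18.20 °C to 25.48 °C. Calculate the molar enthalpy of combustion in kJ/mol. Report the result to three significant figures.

ΔT = 25.48 − 18.20 = 7.28 °C
q_cal = C_cal × ΔT = 7.81 × 7.28 = 56.8568 kJ
n = 1.92 / 46.07 = 0.04168 mol
q_rxn = −q_cal = -56.8568 kJ
ΔH = -56.8568 / 0.04168 = -1364 kJ/mol

ΔH = -1360 kJ/mol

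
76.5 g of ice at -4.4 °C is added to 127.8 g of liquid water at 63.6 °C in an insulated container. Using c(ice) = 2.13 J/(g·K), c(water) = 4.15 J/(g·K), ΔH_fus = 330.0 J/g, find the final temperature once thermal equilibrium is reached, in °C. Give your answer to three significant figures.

Heat to bring ice to 0 °C and melt it: q₁ = 76.5×2.13×4.4 + 76.5×330.0 = 25962 J
Heat the water can supply cooling to 0 °C: 127.8×4.15×63.6 = 33731.5 J > q₁, so all ice melts.
Energy balance: 127.8×4.15×(63.6 − T) = 25962 + 76.5×4.15×(T − 0)
530.37(63.6 − T) = 25962 + 317.475 T
33731.5 − 25962 = 847.845 T
T = 7769.5 / 847.845 = 9.164 °C

T_f = 9.16 °C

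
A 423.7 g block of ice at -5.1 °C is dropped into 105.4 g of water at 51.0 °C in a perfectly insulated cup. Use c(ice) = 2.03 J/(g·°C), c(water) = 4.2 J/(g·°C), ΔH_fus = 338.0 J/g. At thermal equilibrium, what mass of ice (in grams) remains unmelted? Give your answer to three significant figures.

Heat to warm all ice to 0 °C: 423.7×2.03×5.1 = 4386.6 J
Heat released by water cooling to 0 °C: 105.4×4.2×51.0 = 22577 J
22577 J < 4386.6 + 423.7×338.0 = 147597.2 J, so not all ice melts; final T = 0 °C.
Heat left for melting: 22577 − 4386.6 = 18190.4 J
Mass melted = 18190.4 / 338.0 = 53.82 g
Ice remaining = 423.7 − 53.82 = 369.88 g

m_ice remaining = 370 g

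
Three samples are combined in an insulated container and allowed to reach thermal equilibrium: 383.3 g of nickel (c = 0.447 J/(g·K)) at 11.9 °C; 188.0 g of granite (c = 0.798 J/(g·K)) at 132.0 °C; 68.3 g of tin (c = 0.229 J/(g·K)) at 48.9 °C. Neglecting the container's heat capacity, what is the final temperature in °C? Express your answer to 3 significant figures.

Σ mᵢcᵢ(T − Tᵢ) = 0  ⇒  T = Σ mᵢcᵢTᵢ / Σ mᵢcᵢ
Σ mᵢcᵢ = 383.3×0.447 + 188.0×0.798 + 68.3×0.229 = 336.9998
Σ mᵢcᵢTᵢ = 171.3351×11.9 + 150.024×132.0 + 15.6407×48.9 = 22607
T = 22607 / 336.9998 = 67.08 °C

T_f = 67.1 °C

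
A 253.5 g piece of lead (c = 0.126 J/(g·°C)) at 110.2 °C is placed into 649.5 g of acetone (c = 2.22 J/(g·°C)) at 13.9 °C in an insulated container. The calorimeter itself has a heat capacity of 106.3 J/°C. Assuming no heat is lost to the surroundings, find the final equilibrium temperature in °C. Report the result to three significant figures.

Heat lost by lead = heat gained by acetone + calorimeter.
(253.5)(0.126)(110.2 − T) = [(649.5)(2.22) + 106.3](T − 13.9)
31.941 (110.2 − T) = 1548.19 (T − 13.9)
3519.9 − 31.941 T = 1548.19 T − 21520
25039.9 = 1580.131 T
T = 15.847 °C

T_f = 15.8 °C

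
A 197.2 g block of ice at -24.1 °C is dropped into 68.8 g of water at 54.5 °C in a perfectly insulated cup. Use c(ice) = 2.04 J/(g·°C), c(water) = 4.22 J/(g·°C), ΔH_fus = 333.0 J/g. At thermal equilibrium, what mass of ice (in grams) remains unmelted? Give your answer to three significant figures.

m_ice remaining = 179 g

Heat to warm all ice to 0 °C: 197.2×2.04×24.1 = 9695.1 J
Heat released by water cooling to 0 °C: 68.8×4.22×54.5 = 15823 J
15823 J < 9695.1 + 197.2×333.0 = 75362.7 J, so not all ice melts; final T = 0 °C.
Heat left for melting: 15823 − 9695.1 = 6127.9 J
Mass melted = 6127.9 / 333.0 = 18.40 g
Ice remaining = 197.2 − 18.40 = 178.80 g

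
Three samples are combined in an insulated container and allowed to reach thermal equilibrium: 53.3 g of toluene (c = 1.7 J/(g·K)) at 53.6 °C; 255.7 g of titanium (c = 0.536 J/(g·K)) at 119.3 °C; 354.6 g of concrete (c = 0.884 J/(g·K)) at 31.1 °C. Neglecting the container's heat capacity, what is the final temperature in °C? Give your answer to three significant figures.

Σ mᵢcᵢ(T − Tᵢ) = 0  ⇒  T = Σ mᵢcᵢTᵢ / Σ mᵢcᵢ
Σ mᵢcᵢ = 53.3×1.7 + 255.7×0.536 + 354.6×0.884 = 541.1316
Σ mᵢcᵢTᵢ = 90.61×53.6 + 137.0552×119.3 + 313.4664×31.1 = 30956
T = 30956 / 541.1316 = 57.21 °C

T_f = 57.2 °C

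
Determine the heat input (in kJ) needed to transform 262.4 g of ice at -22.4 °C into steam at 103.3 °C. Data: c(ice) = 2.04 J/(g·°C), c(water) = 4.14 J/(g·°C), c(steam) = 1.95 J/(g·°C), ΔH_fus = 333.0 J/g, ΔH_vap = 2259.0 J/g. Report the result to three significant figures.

q = 802 kJ

q1 (heat ice -22.4→0.0 °C): 262.4 × 2.04 × 22.4 = 11991 J
q2 (melt at 0 °C): 262.4 × 333.0 = 87379 J
q3 (heat water 0.0→100.0 °C): 262.4 × 4.14 × 100.0 = 108634 J
q4 (vaporize at 100 °C): 262.4 × 2259.0 = 592762 J
q5 (heat steam 100.0→103.3 °C): 262.4 × 1.95 × 3.3 = 1689 J
Total: 11991 + 87379 + 108634 + 592762 + 1689 = 802455 J = 802 kJ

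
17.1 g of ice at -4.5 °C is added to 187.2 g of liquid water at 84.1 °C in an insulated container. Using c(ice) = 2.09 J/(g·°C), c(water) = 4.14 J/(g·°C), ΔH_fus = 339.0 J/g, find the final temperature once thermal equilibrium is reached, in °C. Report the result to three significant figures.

Heat to bring ice to 0 °C and melt it: q₁ = 17.1×2.09×4.5 + 17.1×339.0 = 5957.7 J
Heat the water can supply cooling to 0 °C: 187.2×4.14×84.1 = 65178.2 J > q₁, so all ice melts.
Energy balance: 187.2×4.14×(84.1 − T) = 5957.7 + 17.1×4.14×(T − 0)
775.008(84.1 − T) = 5957.7 + 70.794 T
65178.2 − 5957.7 = 845.802 T
T = 59220.5 / 845.802 = 70.02 °C

T_f = 70.0 °C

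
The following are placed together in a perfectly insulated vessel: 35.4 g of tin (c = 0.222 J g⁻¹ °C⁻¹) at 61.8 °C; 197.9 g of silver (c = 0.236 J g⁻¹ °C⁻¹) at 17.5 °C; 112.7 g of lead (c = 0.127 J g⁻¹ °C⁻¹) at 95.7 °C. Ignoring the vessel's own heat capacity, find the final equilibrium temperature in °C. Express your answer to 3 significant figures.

Σ mᵢcᵢ(T − Tᵢ) = 0  ⇒  T = Σ mᵢcᵢTᵢ / Σ mᵢcᵢ
Σ mᵢcᵢ = 35.4×0.222 + 197.9×0.236 + 112.7×0.127 = 68.8761
Σ mᵢcᵢTᵢ = 7.8588×61.8 + 46.7044×17.5 + 14.3129×95.7 = 2672.7
T = 2672.7 / 68.8761 = 38.80 °C

T_f = 38.8 °C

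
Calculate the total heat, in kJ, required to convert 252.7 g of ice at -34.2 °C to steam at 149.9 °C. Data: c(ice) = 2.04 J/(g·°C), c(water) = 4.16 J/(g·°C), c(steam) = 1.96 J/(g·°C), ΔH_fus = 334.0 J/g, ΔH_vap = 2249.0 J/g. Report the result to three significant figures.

q1 (heat ice -34.2→0.0 °C): 252.7 × 2.04 × 34.2 = 17630 J
q2 (melt at 0 °C): 252.7 × 334.0 = 84402 J
q3 (heat water 0.0→100.0 °C): 252.7 × 4.16 × 100.0 = 105123 J
q4 (vaporize at 100 °C): 252.7 × 2249.0 = 568322 J
q5 (heat steam 100.0→149.9 °C): 252.7 × 1.96 × 49.9 = 24715 J
Total: 17630 + 84402 + 105123 + 568322 + 24715 = 800192 J = 800 kJ

q = 800 kJ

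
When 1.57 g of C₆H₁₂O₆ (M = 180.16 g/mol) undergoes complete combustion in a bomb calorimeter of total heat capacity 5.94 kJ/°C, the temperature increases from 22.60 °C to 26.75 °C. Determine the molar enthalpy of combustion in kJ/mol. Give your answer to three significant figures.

ΔT = 26.75 − 22.60 = 4.15 °C
q_cal = C_cal × ΔT = 5.94 × 4.15 = 24.651 kJ
n = 1.57 / 180.16 = 0.008714 mol
q_rxn = −q_cal = -24.651 kJ
ΔH = -24.651 / 0.008714 = -2829 kJ/mol

ΔH = -2830 kJ/mol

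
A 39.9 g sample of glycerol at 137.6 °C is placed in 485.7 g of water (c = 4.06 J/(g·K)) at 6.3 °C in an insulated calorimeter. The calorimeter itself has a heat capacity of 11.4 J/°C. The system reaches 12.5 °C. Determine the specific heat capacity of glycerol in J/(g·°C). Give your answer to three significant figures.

q_gained = (485.7 × 4.06 + 11.4) × (12.5 − 6.3) = 12300 J
q_lost = 39.9 × c × (137.6 − 12.5) = 4991.49 c
Set equal: c = 12300 / 4991.49 = 2.46 J/(g·°C)

c = 2.46 J/(g·°C)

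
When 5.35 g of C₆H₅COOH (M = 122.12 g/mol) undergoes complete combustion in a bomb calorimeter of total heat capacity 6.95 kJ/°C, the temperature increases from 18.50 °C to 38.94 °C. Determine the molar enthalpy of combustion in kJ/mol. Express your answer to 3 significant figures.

ΔH = -3240 kJ/mol

ΔT = 38.94 − 18.50 = 20.44 °C
q_cal = C_cal × ΔT = 6.95 × 20.44 = 142.058 kJ
n = 5.35 / 122.12 = 0.04381 mol
q_rxn = −q_cal = -142.058 kJ
ΔH = -142.058 / 0.04381 = -3243 kJ/mol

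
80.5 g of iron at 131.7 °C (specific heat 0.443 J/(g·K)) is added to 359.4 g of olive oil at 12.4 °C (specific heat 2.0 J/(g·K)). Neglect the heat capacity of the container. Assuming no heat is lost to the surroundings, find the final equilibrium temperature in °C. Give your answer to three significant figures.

T_f = 18.0 °C

Heat lost by iron = heat gained by olive oil.
(80.5)(0.443)(131.7 − T) = (359.4)(2.0)(T − 12.4)
35.6615 (131.7 − T) = 718.8 (T − 12.4)
4696.6 − 35.6615 T = 718.8 T − 8913.1
13609.7 = 754.4615 T
T = 18.04 °C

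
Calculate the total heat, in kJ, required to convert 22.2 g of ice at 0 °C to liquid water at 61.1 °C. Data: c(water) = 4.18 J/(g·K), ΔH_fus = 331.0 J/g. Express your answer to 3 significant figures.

q1 (melt at 0 °C): 22.2 × 331.0 = 7348 J
q2 (heat water 0.0→61.1 °C): 22.2 × 4.18 × 61.1 = 5670 J
Total: 7348 + 5670 = 13018 J = 13.0 kJ

q = 13.0 kJ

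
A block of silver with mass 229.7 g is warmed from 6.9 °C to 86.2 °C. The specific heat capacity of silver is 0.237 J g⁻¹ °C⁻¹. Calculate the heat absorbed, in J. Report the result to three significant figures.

q = 4320 J

q = m c ΔT = 229.7 × 0.237 × (86.2 − 6.9)
q = 229.7 × 0.237 × 79.3 = 4317 J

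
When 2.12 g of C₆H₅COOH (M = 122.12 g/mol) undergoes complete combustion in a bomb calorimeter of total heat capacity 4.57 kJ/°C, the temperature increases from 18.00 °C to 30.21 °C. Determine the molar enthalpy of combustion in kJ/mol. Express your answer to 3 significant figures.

ΔT = 30.21 − 18.00 = 12.21 °C
q_cal = C_cal × ΔT = 4.57 × 12.21 = 55.7997 kJ
n = 2.12 / 122.12 = 0.01736 mol
q_rxn = −q_cal = -55.7997 kJ
ΔH = -55.7997 / 0.01736 = -3214 kJ/mol

ΔH = -3210 kJ/mol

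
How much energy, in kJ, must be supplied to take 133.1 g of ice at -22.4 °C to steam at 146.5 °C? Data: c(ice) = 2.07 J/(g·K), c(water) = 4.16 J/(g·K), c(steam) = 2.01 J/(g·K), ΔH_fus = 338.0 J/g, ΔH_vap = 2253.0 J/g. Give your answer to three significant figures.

q1 (heat ice -22.4→0.0 °C): 133.1 × 2.07 × 22.4 = 6172 J
q2 (melt at 0 °C): 133.1 × 338.0 = 44988 J
q3 (heat water 0.0→100.0 °C): 133.1 × 4.16 × 100.0 = 55370 J
q4 (vaporize at 100 °C): 133.1 × 2253.0 = 299874 J
q5 (heat steam 100.0→146.5 °C): 133.1 × 2.01 × 46.5 = 12440 J
Total: 6172 + 44988 + 55370 + 299874 + 12440 = 418844 J = 419 kJ

q = 419 kJ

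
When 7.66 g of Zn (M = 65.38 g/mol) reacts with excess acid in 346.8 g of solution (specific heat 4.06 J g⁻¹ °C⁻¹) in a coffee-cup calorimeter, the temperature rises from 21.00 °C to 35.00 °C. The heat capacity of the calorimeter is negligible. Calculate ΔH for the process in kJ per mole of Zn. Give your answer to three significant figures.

|ΔT| = |35.00 − 21.00| = 14.00 °C
|q_surr| = (346.8 × 4.06) × 14.00 = 1408.008 × 14.00 = 19710 J
n(Zn) = 7.66 / 65.38 = 0.1172 mol
Temperature rose, so q_rxn = −|q_surr| = -19.71 kJ
ΔH = q_rxn / n = -168.2 kJ/mol

ΔH = -168 kJ/mol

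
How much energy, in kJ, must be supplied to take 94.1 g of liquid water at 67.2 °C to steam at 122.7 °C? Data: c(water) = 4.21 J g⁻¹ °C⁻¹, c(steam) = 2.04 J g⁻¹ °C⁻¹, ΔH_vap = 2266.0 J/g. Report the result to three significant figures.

q1 (heat water 67.2→100.0 °C): 94.1 × 4.21 × 32.8 = 12994 J
q2 (vaporize at 100 °C): 94.1 × 2266.0 = 213231 J
q3 (heat steam 100.0→122.7 °C): 94.1 × 2.04 × 22.7 = 4358 J
Total: 12994 + 213231 + 4358 = 230583 J = 231 kJ

q = 231 kJ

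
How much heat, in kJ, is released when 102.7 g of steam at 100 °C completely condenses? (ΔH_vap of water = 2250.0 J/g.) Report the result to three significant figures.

q = m × ΔH_vap = 102.7 × 2250.0 = 231100 J = 231 kJ

q = 231 kJ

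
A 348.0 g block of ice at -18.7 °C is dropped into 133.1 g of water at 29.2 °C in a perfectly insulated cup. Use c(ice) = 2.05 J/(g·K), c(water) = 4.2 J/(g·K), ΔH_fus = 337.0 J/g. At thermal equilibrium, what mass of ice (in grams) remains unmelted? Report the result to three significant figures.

m_ice remaining = 339 g

Heat to warm all ice to 0 °C: 348.0×2.05×18.7 = 13341 J
Heat released by water cooling to 0 °C: 133.1×4.2×29.2 = 16323 J
16323 J < 13341 + 348.0×337.0 = 130617 J, so not all ice melts; final T = 0 °C.
Heat left for melting: 16323 − 13341 = 2982 J
Mass melted = 2982 / 337.0 = 8.849 g
Ice remaining = 348.0 − 8.849 = 339.151 g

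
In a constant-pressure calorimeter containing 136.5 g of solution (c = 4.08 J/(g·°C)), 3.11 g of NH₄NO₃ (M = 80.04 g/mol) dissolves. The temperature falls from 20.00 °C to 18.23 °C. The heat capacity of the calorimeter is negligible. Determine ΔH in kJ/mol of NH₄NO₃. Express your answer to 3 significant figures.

|ΔT| = |18.23 − 20.00| = 1.77 °C
|q_surr| = (136.5 × 4.08) × 1.77 = 556.92 × 1.77 = 985.7 J
n(NH₄NO₃) = 3.11 / 80.04 = 0.03886 mol
Temperature fell, so q_rxn = +|q_surr| = 0.9857 kJ
ΔH = q_rxn / n = 25.37 kJ/mol

ΔH = 25.4 kJ/mol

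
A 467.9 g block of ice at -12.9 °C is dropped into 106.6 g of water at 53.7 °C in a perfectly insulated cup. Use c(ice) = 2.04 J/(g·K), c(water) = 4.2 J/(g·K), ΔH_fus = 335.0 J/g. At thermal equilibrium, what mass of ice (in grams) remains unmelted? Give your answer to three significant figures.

m_ice remaining = 433 g

Heat to warm all ice to 0 °C: 467.9×2.04×12.9 = 12313 J
Heat released by water cooling to 0 °C: 106.6×4.2×53.7 = 24043 J
24043 J < 12313 + 467.9×335.0 = 169059.5 J, so not all ice melts; final T = 0 °C.
Heat left for melting: 24043 − 12313 = 11730 J
Mass melted = 11730 / 335.0 = 35.01 g
Ice remaining = 467.9 − 35.01 = 432.89 g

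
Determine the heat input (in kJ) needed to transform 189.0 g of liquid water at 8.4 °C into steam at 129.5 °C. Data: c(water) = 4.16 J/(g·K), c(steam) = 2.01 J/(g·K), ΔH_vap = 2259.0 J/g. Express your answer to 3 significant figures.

q = 510 kJ

q1 (heat water 8.4→100.0 °C): 189.0 × 4.16 × 91.6 = 72020 J
q2 (vaporize at 100 °C): 189.0 × 2259.0 = 426951 J
q3 (heat steam 100.0→129.5 °C): 189.0 × 2.01 × 29.5 = 11207 J
Total: 72020 + 426951 + 11207 = 510178 J = 510 kJ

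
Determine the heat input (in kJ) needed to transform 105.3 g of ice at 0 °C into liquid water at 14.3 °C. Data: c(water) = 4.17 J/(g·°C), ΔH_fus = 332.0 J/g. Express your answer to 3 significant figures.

q = 41.2 kJ

q1 (melt at 0 °C): 105.3 × 332.0 = 34960 J
q2 (heat water 0.0→14.3 °C): 105.3 × 4.17 × 14.3 = 6279 J
Total: 34960 + 6279 = 41239 J = 41.2 kJ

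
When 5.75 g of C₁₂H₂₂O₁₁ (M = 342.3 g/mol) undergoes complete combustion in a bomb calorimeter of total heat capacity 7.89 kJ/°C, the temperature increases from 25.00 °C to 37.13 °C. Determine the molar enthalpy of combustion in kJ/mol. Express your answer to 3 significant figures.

ΔT = 37.13 − 25.00 = 12.13 °C
q_cal = C_cal × ΔT = 7.89 × 12.13 = 95.7057 kJ
n = 5.75 / 342.3 = 0.01680 mol
q_rxn = −q_cal = -95.7057 kJ
ΔH = -95.7057 / 0.01680 = -5697 kJ/mol

ΔH = -5700 kJ/mol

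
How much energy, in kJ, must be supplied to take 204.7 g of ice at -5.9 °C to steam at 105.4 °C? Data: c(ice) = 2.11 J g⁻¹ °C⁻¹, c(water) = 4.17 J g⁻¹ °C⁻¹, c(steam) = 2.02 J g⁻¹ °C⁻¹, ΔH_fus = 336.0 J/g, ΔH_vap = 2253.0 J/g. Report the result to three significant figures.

q = 620 kJ

q1 (heat ice -5.9→0.0 °C): 204.7 × 2.11 × 5.9 = 2548 J
q2 (melt at 0 °C): 204.7 × 336.0 = 68779 J
q3 (heat water 0.0→100.0 °C): 204.7 × 4.17 × 100.0 = 85360 J
q4 (vaporize at 100 °C): 204.7 × 2253.0 = 461189 J
q5 (heat steam 100.0→105.4 °C): 204.7 × 2.02 × 5.4 = 2233 J
Total: 2548 + 68779 + 85360 + 461189 + 2233 = 620109 J = 620 kJ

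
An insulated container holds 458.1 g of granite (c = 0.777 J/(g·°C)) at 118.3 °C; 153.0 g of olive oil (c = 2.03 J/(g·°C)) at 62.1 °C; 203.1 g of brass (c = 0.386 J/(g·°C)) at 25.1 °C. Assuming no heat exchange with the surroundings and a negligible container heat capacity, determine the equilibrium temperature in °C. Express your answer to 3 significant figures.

T_f = 85.1 °C

Σ mᵢcᵢ(T − Tᵢ) = 0  ⇒  T = Σ mᵢcᵢTᵢ / Σ mᵢcᵢ
Σ mᵢcᵢ = 458.1×0.777 + 153.0×2.03 + 203.1×0.386 = 744.9303
Σ mᵢcᵢTᵢ = 355.9437×118.3 + 310.59×62.1 + 78.3966×25.1 = 63364
T = 63364 / 744.9303 = 85.06 °C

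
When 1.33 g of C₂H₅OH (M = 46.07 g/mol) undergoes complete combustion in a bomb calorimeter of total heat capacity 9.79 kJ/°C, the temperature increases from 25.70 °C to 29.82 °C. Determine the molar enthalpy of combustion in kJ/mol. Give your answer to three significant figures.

ΔT = 29.82 − 25.70 = 4.12 °C
q_cal = C_cal × ΔT = 9.79 × 4.12 = 40.3348 kJ
n = 1.33 / 46.07 = 0.02887 mol
q_rxn = −q_cal = -40.3348 kJ
ΔH = -40.3348 / 0.02887 = -1397 kJ/mol

ΔH = -1400 kJ/mol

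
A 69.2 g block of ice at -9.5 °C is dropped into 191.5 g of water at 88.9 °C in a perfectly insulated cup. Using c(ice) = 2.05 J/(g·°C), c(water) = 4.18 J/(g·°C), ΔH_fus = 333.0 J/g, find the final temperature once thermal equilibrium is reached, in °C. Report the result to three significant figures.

Heat to bring ice to 0 °C and melt it: q₁ = 69.2×2.05×9.5 + 69.2×333.0 = 24391 J
Heat the water can supply cooling to 0 °C: 191.5×4.18×88.9 = 71161.8 J > q₁, so all ice melts.
Energy balance: 191.5×4.18×(88.9 − T) = 24391 + 69.2×4.18×(T − 0)
800.47(88.9 − T) = 24391 + 289.256 T
71161.8 − 24391 = 1089.726 T
T = 46770.8 / 1089.726 = 42.92 °C

T_f = 42.9 °C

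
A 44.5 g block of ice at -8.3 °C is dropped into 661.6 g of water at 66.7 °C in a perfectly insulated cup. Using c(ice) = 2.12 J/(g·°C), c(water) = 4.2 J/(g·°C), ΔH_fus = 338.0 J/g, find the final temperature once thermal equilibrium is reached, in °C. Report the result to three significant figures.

T_f = 57.2 °C

Heat to bring ice to 0 °C and melt it: q₁ = 44.5×2.12×8.3 + 44.5×338.0 = 15824 J
Heat the water can supply cooling to 0 °C: 661.6×4.2×66.7 = 185341 J > q₁, so all ice melts.
Energy balance: 661.6×4.2×(66.7 − T) = 15824 + 44.5×4.2×(T − 0)
2778.72(66.7 − T) = 15824 + 186.9 T
185341 − 15824 = 2965.62 T
T = 169517 / 2965.62 = 57.16 °C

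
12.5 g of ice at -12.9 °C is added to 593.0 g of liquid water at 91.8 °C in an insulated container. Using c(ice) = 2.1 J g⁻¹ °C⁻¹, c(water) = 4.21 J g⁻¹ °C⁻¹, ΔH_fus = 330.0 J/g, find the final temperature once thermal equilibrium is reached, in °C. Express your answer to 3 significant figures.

Heat to bring ice to 0 °C and melt it: q₁ = 12.5×2.1×12.9 + 12.5×330.0 = 4463.6 J
Heat the water can supply cooling to 0 °C: 593.0×4.21×91.8 = 229181 J > q₁, so all ice melts.
Energy balance: 593.0×4.21×(91.8 − T) = 4463.6 + 12.5×4.21×(T − 0)
2496.53(91.8 − T) = 4463.6 + 52.625 T
229181 − 4463.6 = 2549.155 T
T = 224717.4 / 2549.155 = 88.15 °C

T_f = 88.2 °C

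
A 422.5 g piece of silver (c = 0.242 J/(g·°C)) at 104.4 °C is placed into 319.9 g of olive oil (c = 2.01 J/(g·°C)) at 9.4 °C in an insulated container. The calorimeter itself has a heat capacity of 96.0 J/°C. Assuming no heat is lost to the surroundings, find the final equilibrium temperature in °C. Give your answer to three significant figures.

T_f = 20.9 °C

Heat lost by silver = heat gained by olive oil + calorimeter.
(422.5)(0.242)(104.4 − T) = [(319.9)(2.01) + 96.0](T − 9.4)
102.245 (104.4 − T) = 738.999 (T − 9.4)
10674 − 102.245 T = 738.999 T − 6946.6
17620.6 = 841.244 T
T = 20.946 °C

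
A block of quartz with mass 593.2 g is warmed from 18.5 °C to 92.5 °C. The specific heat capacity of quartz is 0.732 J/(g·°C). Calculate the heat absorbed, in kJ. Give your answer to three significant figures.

q = m c ΔT = 593.2 × 0.732 × (92.5 − 18.5)
q = 593.2 × 0.732 × 74.0 = 32130 J = 32.1 kJ

q = 32.1 kJ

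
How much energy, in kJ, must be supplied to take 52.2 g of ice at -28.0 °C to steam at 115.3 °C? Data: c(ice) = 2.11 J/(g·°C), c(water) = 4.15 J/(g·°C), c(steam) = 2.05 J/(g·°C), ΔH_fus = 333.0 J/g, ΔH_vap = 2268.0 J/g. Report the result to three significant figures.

q = 162 kJ

q1 (heat ice -28.0→0.0 °C): 52.2 × 2.11 × 28.0 = 3084 J
q2 (melt at 0 °C): 52.2 × 333.0 = 17383 J
q3 (heat water 0.0→100.0 °C): 52.2 × 4.15 × 100.0 = 21663 J
q4 (vaporize at 100 °C): 52.2 × 2268.0 = 118390 J
q5 (heat steam 100.0→115.3 °C): 52.2 × 2.05 × 15.3 = 1637 J
Total: 3084 + 17383 + 21663 + 118390 + 1637 = 162157 J = 162 kJ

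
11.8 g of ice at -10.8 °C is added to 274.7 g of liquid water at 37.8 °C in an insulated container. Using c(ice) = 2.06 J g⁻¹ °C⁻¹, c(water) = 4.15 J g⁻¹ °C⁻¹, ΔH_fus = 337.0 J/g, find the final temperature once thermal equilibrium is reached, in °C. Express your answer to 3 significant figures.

Heat to bring ice to 0 °C and melt it: q₁ = 11.8×2.06×10.8 + 11.8×337.0 = 4239.1 J
Heat the water can supply cooling to 0 °C: 274.7×4.15×37.8 = 43092.2 J > q₁, so all ice melts.
Energy balance: 274.7×4.15×(37.8 − T) = 4239.1 + 11.8×4.15×(T − 0)
1140.005(37.8 − T) = 4239.1 + 48.97 T
43092.2 − 4239.1 = 1188.975 T
T = 38853.1 / 1188.975 = 32.68 °C

T_f = 32.7 °C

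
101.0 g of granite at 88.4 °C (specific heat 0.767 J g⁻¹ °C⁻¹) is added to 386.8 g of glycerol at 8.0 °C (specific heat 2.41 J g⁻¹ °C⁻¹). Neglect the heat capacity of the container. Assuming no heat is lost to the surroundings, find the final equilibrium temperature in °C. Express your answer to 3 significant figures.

T_f = 14.2 °C

Heat lost by granite = heat gained by glycerol.
(101.0)(0.767)(88.4 − T) = (386.8)(2.41)(T − 8.0)
77.467 (88.4 − T) = 932.188 (T − 8.0)
6848.1 − 77.467 T = 932.188 T − 7457.5
14305.6 = 1009.655 T
T = 14.17 °C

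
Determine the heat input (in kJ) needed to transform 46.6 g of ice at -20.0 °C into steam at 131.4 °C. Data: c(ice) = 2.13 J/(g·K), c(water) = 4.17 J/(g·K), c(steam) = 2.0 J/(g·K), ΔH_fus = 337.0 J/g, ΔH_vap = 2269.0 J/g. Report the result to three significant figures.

q = 146 kJ

q1 (heat ice -20.0→0.0 °C): 46.6 × 2.13 × 20.0 = 1985 J
q2 (melt at 0 °C): 46.6 × 337.0 = 15704 J
q3 (heat water 0.0→100.0 °C): 46.6 × 4.17 × 100.0 = 19432 J
q4 (vaporize at 100 °C): 46.6 × 2269.0 = 105735 J
q5 (heat steam 100.0→131.4 °C): 46.6 × 2.0 × 31.4 = 2926 J
Total: 1985 + 15704 + 19432 + 105735 + 2926 = 145782 J = 146 kJ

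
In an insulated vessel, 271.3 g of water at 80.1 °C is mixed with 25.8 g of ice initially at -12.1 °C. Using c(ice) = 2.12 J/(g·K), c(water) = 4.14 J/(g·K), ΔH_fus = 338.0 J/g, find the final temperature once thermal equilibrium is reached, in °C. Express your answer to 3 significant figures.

Heat to bring ice to 0 °C and melt it: q₁ = 25.8×2.12×12.1 + 25.8×338.0 = 9382.2 J
Heat the water can supply cooling to 0 °C: 271.3×4.14×80.1 = 89966.9 J > q₁, so all ice melts.
Energy balance: 271.3×4.14×(80.1 − T) = 9382.2 + 25.8×4.14×(T − 0)
1123.182(80.1 − T) = 9382.2 + 106.812 T
89966.9 − 9382.2 = 1229.994 T
T = 80584.7 / 1229.994 = 65.52 °C

T_f = 65.5 °C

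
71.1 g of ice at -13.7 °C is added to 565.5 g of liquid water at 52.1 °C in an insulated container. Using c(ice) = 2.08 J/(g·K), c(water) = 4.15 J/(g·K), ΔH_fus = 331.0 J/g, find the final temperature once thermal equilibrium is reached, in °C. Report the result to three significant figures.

Heat to bring ice to 0 °C and melt it: q₁ = 71.1×2.08×13.7 + 71.1×331.0 = 25560 J
Heat the water can supply cooling to 0 °C: 565.5×4.15×52.1 = 122270 J > q₁, so all ice melts.
Energy balance: 565.5×4.15×(52.1 − T) = 25560 + 71.1×4.15×(T − 0)
2346.825(52.1 − T) = 25560 + 295.065 T
122270 − 25560 = 2641.890 T
T = 96710 / 2641.890 = 36.61 °C

T_f = 36.6 °C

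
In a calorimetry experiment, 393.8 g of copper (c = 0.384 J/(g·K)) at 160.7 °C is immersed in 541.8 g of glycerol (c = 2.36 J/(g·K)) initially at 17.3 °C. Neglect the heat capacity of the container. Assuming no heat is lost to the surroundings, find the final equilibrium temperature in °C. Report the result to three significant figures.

Heat lost by copper = heat gained by glycerol.
(393.8)(0.384)(160.7 − T) = (541.8)(2.36)(T − 17.3)
151.2192 (160.7 − T) = 1278.648 (T − 17.3)
24301 − 151.2192 T = 1278.648 T − 22121
46422 = 1429.8672 T
T = 32.47 °C

T_f = 32.5 °C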